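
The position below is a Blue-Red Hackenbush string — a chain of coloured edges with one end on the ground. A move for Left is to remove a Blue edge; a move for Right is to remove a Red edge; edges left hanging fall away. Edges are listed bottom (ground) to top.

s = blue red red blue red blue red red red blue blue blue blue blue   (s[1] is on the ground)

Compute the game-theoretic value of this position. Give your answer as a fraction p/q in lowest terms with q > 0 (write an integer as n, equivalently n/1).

2623/8192

Prefix values for blue red red blue red blue red red red blue blue blue blue blue via {L|R} + simplicity:
G(b) = { 0 | ∅ } → 1
G(br) = { 0 | 1 } → 1/2
G(brr) = { 0 | 1/2 1 } → 1/4
G(brrb) = { 0 1/4 | 1/2 1 } → 3/8
G(brrbr) = { 0 1/4 | 3/8 1/2 1 } → 5/16
G(brrbrb) = { 0 1/4 5/16 | 3/8 1/2 1 } → 11/32
G(brrbrbr) = { 0 1/4 5/16 | 11/32 3/8 1/2 1 } → 21/64
G(brrbrbrr) = { 0 1/4 5/16 | 21/64 11/32 3/8 1/2 1 } → 41/128
G(brrbrbrrr) = { 0 1/4 5/16 | 41/128 21/64 11/32 3/8 1/2 1 } → 81/256
G(brrbrbrrrb) = { 0 1/4 5/16 81/256 | 41/128 21/64 11/32 3/8 1/2 1 } → 163/512
G(brrbrbrrrbb) = { 0 1/4 5/16 81/256 163/512 | 41/128 21/64 11/32 3/8 1/2 1 } → 327/1024
G(brrbrbrrrbbb) = { 0 1/4 5/16 81/256 163/512 327/1024 | 41/128 21/64 11/32 3/8 1/2 1 } → 655/2048
G(brrbrbrrrbbbb) = { 0 1/4 5/16 81/256 163/512 327/1024 655/2048 | 41/128 21/64 11/32 3/8 1/2 1 } → 1311/4096
G(brrbrbrrrbbbbb) = { 0 1/4 5/16 81/256 163/512 327/1024 655/2048 1311/4096 | 41/128 21/64 11/32 3/8 1/2 1 } → 2623/8192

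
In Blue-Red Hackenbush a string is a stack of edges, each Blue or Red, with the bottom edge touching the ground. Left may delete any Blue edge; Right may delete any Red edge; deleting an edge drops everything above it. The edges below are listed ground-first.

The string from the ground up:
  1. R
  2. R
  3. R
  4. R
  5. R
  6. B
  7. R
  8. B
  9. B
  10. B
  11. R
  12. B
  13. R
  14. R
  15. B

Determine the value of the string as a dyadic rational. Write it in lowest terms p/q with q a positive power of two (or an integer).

-4653/1024

Recurse on prefixes of the 15-edge string R R R R R B R B B B R B R R B:
edge 1 of 15 (R): { ∅ | 0 } so -1
edge 2 of 15 (R): { ∅ | -1; 0 } so -2
edge 3 of 15 (R): { ∅ | -2; -1; 0 } so -3
edge 4 of 15 (R): { ∅ | -3; -2; -1; 0 } so -4
edge 5 of 15 (R): { ∅ | -4; -3; -2; -1; 0 } so -5
edge 6 of 15 (B): { -5 | -4; -3; -2; -1; 0 } so -9/2
edge 7 of 15 (R): { -5 | -9/2; -4; -3; -2; -1; 0 } so -19/4
edge 8 of 15 (B): { -5; -19/4 | -9/2; -4; -3; -2; -1; 0 } so -37/8
edge 9 of 15 (B): { -5; -19/4; -37/8 | -9/2; -4; -3; -2; -1; 0 } so -73/16
edge 10 of 15 (B): { -5; -19/4; -37/8; -73/16 | -9/2; -4; -3; -2; -1; 0 } so -145/32
edge 11 of 15 (R): { -5; -19/4; -37/8; -73/16 | -145/32; -9/2; -4; -3; -2; -1; 0 } so -291/64
edge 12 of 15 (B): { -5; -19/4; -37/8; -73/16; -291/64 | -145/32; -9/2; -4; -3; -2; -1; 0 } so -581/128
edge 13 of 15 (R): { -5; -19/4; -37/8; -73/16; -291/64 | -581/128; -145/32; -9/2; -4; -3; -2; -1; 0 } so -1163/256
edge 14 of 15 (R): { -5; -19/4; -37/8; -73/16; -291/64 | -1163/256; -581/128; -145/32; -9/2; -4; -3; -2; -1; 0 } so -2327/512
edge 15 of 15 (B): { -5; -19/4; -37/8; -73/16; -291/64; -2327/512 | -1163/256; -581/128; -145/32; -9/2; -4; -3; -2; -1; 0 } so -4653/1024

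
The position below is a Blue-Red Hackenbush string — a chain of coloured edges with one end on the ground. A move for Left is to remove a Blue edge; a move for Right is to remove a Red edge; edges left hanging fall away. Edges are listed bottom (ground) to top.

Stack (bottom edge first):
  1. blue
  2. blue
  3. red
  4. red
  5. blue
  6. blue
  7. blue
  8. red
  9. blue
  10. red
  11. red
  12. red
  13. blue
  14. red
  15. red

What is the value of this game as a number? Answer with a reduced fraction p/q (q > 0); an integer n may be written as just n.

val_1 [b]  L=[0]  R=[·]  -> 1
val_2 [bb]  L=[0 1]  R=[·]  -> 2
val_3 [bbr]  L=[0 1]  R=[2]  -> 3/2
val_4 [bbrr]  L=[0 1]  R=[3/2 2]  -> 5/4
val_5 [bbrrb]  L=[0 1 5/4]  R=[3/2 2]  -> 11/8
val_6 [bbrrbb]  L=[0 1 5/4 11/8]  R=[3/2 2]  -> 23/16
val_7 [bbrrbbb]  L=[0 1 5/4 11/8 23/16]  R=[3/2 2]  -> 47/32
val_8 [bbrrbbbr]  L=[0 1 5/4 11/8 23/16]  R=[47/32 3/2 2]  -> 93/64
val_9 [bbrrbbbrb]  L=[0 1 5/4 11/8 23/16 93/64]  R=[47/32 3/2 2]  -> 187/128
val_10 [bbrrbbbrbr]  L=[0 1 5/4 11/8 23/16 93/64]  R=[187/128 47/32 3/2 2]  -> 373/256
val_11 [bbrrbbbrbrr]  L=[0 1 5/4 11/8 23/16 93/64]  R=[373/256 187/128 47/32 3/2 2]  -> 745/512
val_12 [bbrrbbbrbrrr]  L=[0 1 5/4 11/8 23/16 93/64]  R=[745/512 373/256 187/128 47/32 3/2 2]  -> 1489/1024
val_13 [bbrrbbbrbrrrb]  L=[0 1 5/4 11/8 23/16 93/64 1489/1024]  R=[745/512 373/256 187/128 47/32 3/2 2]  -> 2979/2048
val_14 [bbrrbbbrbrrrbr]  L=[0 1 5/4 11/8 23/16 93/64 1489/1024]  R=[2979/2048 745/512 373/256 187/128 47/32 3/2 2]  -> 5957/4096
val_15 [bbrrbbbrbrrrbrr]  L=[0 1 5/4 11/8 23/16 93/64 1489/1024]  R=[5957/4096 2979/2048 745/512 373/256 187/128 47/32 3/2 2]  -> 11913/8192

11913/8192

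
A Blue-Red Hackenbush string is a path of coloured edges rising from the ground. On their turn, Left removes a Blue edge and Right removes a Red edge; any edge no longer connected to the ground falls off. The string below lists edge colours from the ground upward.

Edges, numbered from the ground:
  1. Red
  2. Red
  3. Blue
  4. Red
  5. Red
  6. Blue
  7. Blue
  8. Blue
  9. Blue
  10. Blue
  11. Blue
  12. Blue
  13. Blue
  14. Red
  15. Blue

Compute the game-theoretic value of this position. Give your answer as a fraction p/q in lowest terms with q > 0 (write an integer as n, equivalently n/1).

-14341/8192

G(R) = {  | 0 } ⇒ -1
G(RR) = {  | -1; 0 } ⇒ -2
G(RRB) = { -2 | -1; 0 } ⇒ -3/2
G(RRBR) = { -2 | -3/2; -1; 0 } ⇒ -7/4
G(RRBRR) = { -2 | -7/4; -3/2; -1; 0 } ⇒ -15/8
G(RRBRRB) = { -2; -15/8 | -7/4; -3/2; -1; 0 } ⇒ -29/16
G(RRBRRBB) = { -2; -15/8; -29/16 | -7/4; -3/2; -1; 0 } ⇒ -57/32
G(RRBRRBBB) = { -2; -15/8; -29/16; -57/32 | -7/4; -3/2; -1; 0 } ⇒ -113/64
G(RRBRRBBBB) = { -2; -15/8; -29/16; -57/32; -113/64 | -7/4; -3/2; -1; 0 } ⇒ -225/128
G(RRBRRBBBBB) = { -2; -15/8; -29/16; -57/32; -113/64; -225/128 | -7/4; -3/2; -1; 0 } ⇒ -449/256
G(RRBRRBBBBBB) = { -2; -15/8; -29/16; -57/32; -113/64; -225/128; -449/256 | -7/4; -3/2; -1; 0 } ⇒ -897/512
G(RRBRRBBBBBBB) = { -2; -15/8; -29/16; -57/32; -113/64; -225/128; -449/256; -897/512 | -7/4; -3/2; -1; 0 } ⇒ -1793/1024
G(RRBRRBBBBBBBB) = { -2; -15/8; -29/16; -57/32; -113/64; -225/128; -449/256; -897/512; -1793/1024 | -7/4; -3/2; -1; 0 } ⇒ -3585/2048
G(RRBRRBBBBBBBBR) = { -2; -15/8; -29/16; -57/32; -113/64; -225/128; -449/256; -897/512; -1793/1024 | -3585/2048; -7/4; -3/2; -1; 0 } ⇒ -7171/4096
G(RRBRRBBBBBBBBRB) = { -2; -15/8; -29/16; -57/32; -113/64; -225/128; -449/256; -897/512; -1793/1024; -7171/4096 | -3585/2048; -7/4; -3/2; -1; 0 } ⇒ -14341/8192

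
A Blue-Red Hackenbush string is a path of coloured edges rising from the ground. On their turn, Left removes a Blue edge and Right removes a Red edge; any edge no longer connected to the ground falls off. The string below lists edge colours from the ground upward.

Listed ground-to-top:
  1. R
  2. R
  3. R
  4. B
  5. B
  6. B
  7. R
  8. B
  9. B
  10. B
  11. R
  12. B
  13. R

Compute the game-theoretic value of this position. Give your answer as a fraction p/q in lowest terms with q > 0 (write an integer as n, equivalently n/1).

-2187/1024

step 1: add R to get R; options L={  } R={ 0 } => -1
step 2: add R to get RR; options L={  } R={ -1, 0 } => -2
step 3: add R to get RRR; options L={  } R={ -2, -1, 0 } => -3
step 4: add B to get RRRB; options L={ -3 } R={ -2, -1, 0 } => -5/2
step 5: add B to get RRRBB; options L={ -3, -5/2 } R={ -2, -1, 0 } => -9/4
step 6: add B to get RRRBBB; options L={ -3, -5/2, -9/4 } R={ -2, -1, 0 } => -17/8
step 7: add R to get RRRBBBR; options L={ -3, -5/2, -9/4 } R={ -17/8, -2, -1, 0 } => -35/16
step 8: add B to get RRRBBBRB; options L={ -3, -5/2, -9/4, -35/16 } R={ -17/8, -2, -1, 0 } => -69/32
step 9: add B to get RRRBBBRBB; options L={ -3, -5/2, -9/4, -35/16, -69/32 } R={ -17/8, -2, -1, 0 } => -137/64
step 10: add B to get RRRBBBRBBB; options L={ -3, -5/2, -9/4, -35/16, -69/32, -137/64 } R={ -17/8, -2, -1, 0 } => -273/128
step 11: add R to get RRRBBBRBBBR; options L={ -3, -5/2, -9/4, -35/16, -69/32, -137/64 } R={ -273/128, -17/8, -2, -1, 0 } => -547/256
step 12: add B to get RRRBBBRBBBRB; options L={ -3, -5/2, -9/4, -35/16, -69/32, -137/64, -547/256 } R={ -273/128, -17/8, -2, -1, 0 } => -1093/512
step 13: add R to get RRRBBBRBBBRBR; options L={ -3, -5/2, -9/4, -35/16, -69/32, -137/64, -547/256 } R={ -1093/512, -273/128, -17/8, -2, -1, 0 } => -2187/1024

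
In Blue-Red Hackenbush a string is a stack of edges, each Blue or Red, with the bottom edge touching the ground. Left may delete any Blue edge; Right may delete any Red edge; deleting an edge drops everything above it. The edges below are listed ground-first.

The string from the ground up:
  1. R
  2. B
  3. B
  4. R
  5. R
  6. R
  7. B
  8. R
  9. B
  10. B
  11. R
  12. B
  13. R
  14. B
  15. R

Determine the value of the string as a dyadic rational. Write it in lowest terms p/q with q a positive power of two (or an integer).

Recurse on prefixes of the 15-edge string R B B R R R B R B B R B R B R:
value(R) = { — | 0 } so -1
value(RB) = { -1 | 0 } so -1/2
value(RBB) = { -1; -1/2 | 0 } so -1/4
value(RBBR) = { -1; -1/2 | -1/4; 0 } so -3/8
value(RBBRR) = { -1; -1/2 | -3/8; -1/4; 0 } so -7/16
value(RBBRRR) = { -1; -1/2 | -7/16; -3/8; -1/4; 0 } so -15/32
value(RBBRRRB) = { -1; -1/2; -15/32 | -7/16; -3/8; -1/4; 0 } so -29/64
value(RBBRRRBR) = { -1; -1/2; -15/32 | -29/64; -7/16; -3/8; -1/4; 0 } so -59/128
value(RBBRRRBRB) = { -1; -1/2; -15/32; -59/128 | -29/64; -7/16; -3/8; -1/4; 0 } so -117/256
value(RBBRRRBRBB) = { -1; -1/2; -15/32; -59/128; -117/256 | -29/64; -7/16; -3/8; -1/4; 0 } so -233/512
value(RBBRRRBRBBR) = { -1; -1/2; -15/32; -59/128; -117/256 | -233/512; -29/64; -7/16; -3/8; -1/4; 0 } so -467/1024
value(RBBRRRBRBBRB) = { -1; -1/2; -15/32; -59/128; -117/256; -467/1024 | -233/512; -29/64; -7/16; -3/8; -1/4; 0 } so -933/2048
value(RBBRRRBRBBRBR) = { -1; -1/2; -15/32; -59/128; -117/256; -467/1024 | -933/2048; -233/512; -29/64; -7/16; -3/8; -1/4; 0 } so -1867/4096
value(RBBRRRBRBBRBRB) = { -1; -1/2; -15/32; -59/128; -117/256; -467/1024; -1867/4096 | -933/2048; -233/512; -29/64; -7/16; -3/8; -1/4; 0 } so -3733/8192
value(RBBRRRBRBBRBRBR) = { -1; -1/2; -15/32; -59/128; -117/256; -467/1024; -1867/4096 | -3733/8192; -933/2048; -233/512; -29/64; -7/16; -3/8; -1/4; 0 } so -7467/16384

-7467/16384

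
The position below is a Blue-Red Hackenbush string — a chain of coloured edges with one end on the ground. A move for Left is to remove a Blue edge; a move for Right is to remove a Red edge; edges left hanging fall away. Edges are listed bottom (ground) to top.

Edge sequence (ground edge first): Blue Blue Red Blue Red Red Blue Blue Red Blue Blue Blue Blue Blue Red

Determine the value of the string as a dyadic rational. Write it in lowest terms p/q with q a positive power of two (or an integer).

value_1 [B]  L=[0]  R=[·]  so 1
value_2 [BB]  L=[0,1]  R=[·]  so 2
value_3 [BBR]  L=[0,1]  R=[2]  so 3/2
value_4 [BBRB]  L=[0,1,3/2]  R=[2]  so 7/4
value_5 [BBRBR]  L=[0,1,3/2]  R=[7/4,2]  so 13/8
value_6 [BBRBRR]  L=[0,1,3/2]  R=[13/8,7/4,2]  so 25/16
value_7 [BBRBRRB]  L=[0,1,3/2,25/16]  R=[13/8,7/4,2]  so 51/32
value_8 [BBRBRRBB]  L=[0,1,3/2,25/16,51/32]  R=[13/8,7/4,2]  so 103/64
value_9 [BBRBRRBBR]  L=[0,1,3/2,25/16,51/32]  R=[103/64,13/8,7/4,2]  so 205/128
value_10 [BBRBRRBBRB]  L=[0,1,3/2,25/16,51/32,205/128]  R=[103/64,13/8,7/4,2]  so 411/256
value_11 [BBRBRRBBRBB]  L=[0,1,3/2,25/16,51/32,205/128,411/256]  R=[103/64,13/8,7/4,2]  so 823/512
value_12 [BBRBRRBBRBBB]  L=[0,1,3/2,25/16,51/32,205/128,411/256,823/512]  R=[103/64,13/8,7/4,2]  so 1647/1024
value_13 [BBRBRRBBRBBBB]  L=[0,1,3/2,25/16,51/32,205/128,411/256,823/512,1647/1024]  R=[103/64,13/8,7/4,2]  so 3295/2048
value_14 [BBRBRRBBRBBBBB]  L=[0,1,3/2,25/16,51/32,205/128,411/256,823/512,1647/1024,3295/2048]  R=[103/64,13/8,7/4,2]  so 6591/4096
value_15 [BBRBRRBBRBBBBBR]  L=[0,1,3/2,25/16,51/32,205/128,411/256,823/512,1647/1024,3295/2048]  R=[6591/4096,103/64,13/8,7/4,2]  so 13181/8192

13181/8192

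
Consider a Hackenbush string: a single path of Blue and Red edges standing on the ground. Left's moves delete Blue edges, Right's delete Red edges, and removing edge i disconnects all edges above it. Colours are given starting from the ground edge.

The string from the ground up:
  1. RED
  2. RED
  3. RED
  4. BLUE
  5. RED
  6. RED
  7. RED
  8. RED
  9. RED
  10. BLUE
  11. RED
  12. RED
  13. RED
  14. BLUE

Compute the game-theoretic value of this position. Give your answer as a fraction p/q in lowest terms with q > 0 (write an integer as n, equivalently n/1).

-6109/2048

Recurse on prefixes of the 14-edge string RED RED RED BLUE RED RED RED RED RED BLUE RED RED RED BLUE:
G_1 [R]  L=[none]  R=[0]  so -1
G_2 [RR]  L=[none]  R=[-1; 0]  so -2
G_3 [RRR]  L=[none]  R=[-2; -1; 0]  so -3
G_4 [RRRB]  L=[-3]  R=[-2; -1; 0]  so -5/2
G_5 [RRRBR]  L=[-3]  R=[-5/2; -2; -1; 0]  so -11/4
G_6 [RRRBRR]  L=[-3]  R=[-11/4; -5/2; -2; -1; 0]  so -23/8
G_7 [RRRBRRR]  L=[-3]  R=[-23/8; -11/4; -5/2; -2; -1; 0]  so -47/16
G_8 [RRRBRRRR]  L=[-3]  R=[-47/16; -23/8; -11/4; -5/2; -2; -1; 0]  so -95/32
G_9 [RRRBRRRRR]  L=[-3]  R=[-95/32; -47/16; -23/8; -11/4; -5/2; -2; -1; 0]  so -191/64
G_10 [RRRBRRRRRB]  L=[-3; -191/64]  R=[-95/32; -47/16; -23/8; -11/4; -5/2; -2; -1; 0]  so -381/128
G_11 [RRRBRRRRRBR]  L=[-3; -191/64]  R=[-381/128; -95/32; -47/16; -23/8; -11/4; -5/2; -2; -1; 0]  so -763/256
G_12 [RRRBRRRRRBRR]  L=[-3; -191/64]  R=[-763/256; -381/128; -95/32; -47/16; -23/8; -11/4; -5/2; -2; -1; 0]  so -1527/512
G_13 [RRRBRRRRRBRRR]  L=[-3; -191/64]  R=[-1527/512; -763/256; -381/128; -95/32; -47/16; -23/8; -11/4; -5/2; -2; -1; 0]  so -3055/1024
G_14 [RRRBRRRRRBRRRB]  L=[-3; -191/64; -3055/1024]  R=[-1527/512; -763/256; -381/128; -95/32; -47/16; -23/8; -11/4; -5/2; -2; -1; 0]  so -6109/2048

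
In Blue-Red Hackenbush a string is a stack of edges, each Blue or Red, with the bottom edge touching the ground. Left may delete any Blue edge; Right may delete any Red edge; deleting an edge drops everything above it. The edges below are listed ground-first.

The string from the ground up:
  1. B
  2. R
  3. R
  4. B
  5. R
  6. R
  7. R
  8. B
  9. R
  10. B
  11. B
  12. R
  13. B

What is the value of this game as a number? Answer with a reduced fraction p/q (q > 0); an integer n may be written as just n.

1115/4096

B: Left { 0 }, Right { (no moves) } ⇒ simplest 1
BR: Left { 0 }, Right { 1 } ⇒ simplest 1/2
BRR: Left { 0 }, Right { 1/2, 1 } ⇒ simplest 1/4
BRRB: Left { 0, 1/4 }, Right { 1/2, 1 } ⇒ simplest 3/8
BRRBR: Left { 0, 1/4 }, Right { 3/8, 1/2, 1 } ⇒ simplest 5/16
BRRBRR: Left { 0, 1/4 }, Right { 5/16, 3/8, 1/2, 1 } ⇒ simplest 9/32
BRRBRRR: Left { 0, 1/4 }, Right { 9/32, 5/16, 3/8, 1/2, 1 } ⇒ simplest 17/64
BRRBRRRB: Left { 0, 1/4, 17/64 }, Right { 9/32, 5/16, 3/8, 1/2, 1 } ⇒ simplest 35/128
BRRBRRRBR: Left { 0, 1/4, 17/64 }, Right { 35/128, 9/32, 5/16, 3/8, 1/2, 1 } ⇒ simplest 69/256
BRRBRRRBRB: Left { 0, 1/4, 17/64, 69/256 }, Right { 35/128, 9/32, 5/16, 3/8, 1/2, 1 } ⇒ simplest 139/512
BRRBRRRBRBB: Left { 0, 1/4, 17/64, 69/256, 139/512 }, Right { 35/128, 9/32, 5/16, 3/8, 1/2, 1 } ⇒ simplest 279/1024
BRRBRRRBRBBR: Left { 0, 1/4, 17/64, 69/256, 139/512 }, Right { 279/1024, 35/128, 9/32, 5/16, 3/8, 1/2, 1 } ⇒ simplest 557/2048
BRRBRRRBRBBRB: Left { 0, 1/4, 17/64, 69/256, 139/512, 557/2048 }, Right { 279/1024, 35/128, 9/32, 5/16, 3/8, 1/2, 1 } ⇒ simplest 1115/4096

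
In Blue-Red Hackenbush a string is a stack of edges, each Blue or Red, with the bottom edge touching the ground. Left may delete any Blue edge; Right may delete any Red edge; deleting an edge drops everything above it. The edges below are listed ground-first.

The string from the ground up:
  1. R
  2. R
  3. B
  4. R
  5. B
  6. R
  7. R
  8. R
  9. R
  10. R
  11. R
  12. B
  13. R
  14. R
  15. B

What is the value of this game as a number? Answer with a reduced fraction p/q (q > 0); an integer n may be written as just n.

edge 1 of 15 (R): { (no moves) | 0 } so -1
edge 2 of 15 (R): { (no moves) | -1,0 } so -2
edge 3 of 15 (B): { -2 | -1,0 } so -3/2
edge 4 of 15 (R): { -2 | -3/2,-1,0 } so -7/4
edge 5 of 15 (B): { -2,-7/4 | -3/2,-1,0 } so -13/8
edge 6 of 15 (R): { -2,-7/4 | -13/8,-3/2,-1,0 } so -27/16
edge 7 of 15 (R): { -2,-7/4 | -27/16,-13/8,-3/2,-1,0 } so -55/32
edge 8 of 15 (R): { -2,-7/4 | -55/32,-27/16,-13/8,-3/2,-1,0 } so -111/64
edge 9 of 15 (R): { -2,-7/4 | -111/64,-55/32,-27/16,-13/8,-3/2,-1,0 } so -223/128
edge 10 of 15 (R): { -2,-7/4 | -223/128,-111/64,-55/32,-27/16,-13/8,-3/2,-1,0 } so -447/256
edge 11 of 15 (R): { -2,-7/4 | -447/256,-223/128,-111/64,-55/32,-27/16,-13/8,-3/2,-1,0 } so -895/512
edge 12 of 15 (B): { -2,-7/4,-895/512 | -447/256,-223/128,-111/64,-55/32,-27/16,-13/8,-3/2,-1,0 } so -1789/1024
edge 13 of 15 (R): { -2,-7/4,-895/512 | -1789/1024,-447/256,-223/128,-111/64,-55/32,-27/16,-13/8,-3/2,-1,0 } so -3579/2048
edge 14 of 15 (R): { -2,-7/4,-895/512 | -3579/2048,-1789/1024,-447/256,-223/128,-111/64,-55/32,-27/16,-13/8,-3/2,-1,0 } so -7159/4096
edge 15 of 15 (B): { -2,-7/4,-895/512,-7159/4096 | -3579/2048,-1789/1024,-447/256,-223/128,-111/64,-55/32,-27/16,-13/8,-3/2,-1,0 } so -14317/8192

-14317/8192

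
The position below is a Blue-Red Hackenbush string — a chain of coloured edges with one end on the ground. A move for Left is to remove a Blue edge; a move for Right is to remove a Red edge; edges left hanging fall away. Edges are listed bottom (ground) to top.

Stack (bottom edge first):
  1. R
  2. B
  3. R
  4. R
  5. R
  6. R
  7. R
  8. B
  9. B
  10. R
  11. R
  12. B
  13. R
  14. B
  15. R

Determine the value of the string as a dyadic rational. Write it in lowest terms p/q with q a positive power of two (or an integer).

Prefix values for R B R R R R R B B R R B R B R via {L|R} + simplicity:
step 1: add R to get R; options L={ none } R={ 0 } -> -1
step 2: add B to get RB; options L={ -1 } R={ 0 } -> -1/2
step 3: add R to get RBR; options L={ -1 } R={ -1/2, 0 } -> -3/4
step 4: add R to get RBRR; options L={ -1 } R={ -3/4, -1/2, 0 } -> -7/8
step 5: add R to get RBRRR; options L={ -1 } R={ -7/8, -3/4, -1/2, 0 } -> -15/16
step 6: add R to get RBRRRR; options L={ -1 } R={ -15/16, -7/8, -3/4, -1/2, 0 } -> -31/32
step 7: add R to get RBRRRRR; options L={ -1 } R={ -31/32, -15/16, -7/8, -3/4, -1/2, 0 } -> -63/64
step 8: add B to get RBRRRRRB; options L={ -1, -63/64 } R={ -31/32, -15/16, -7/8, -3/4, -1/2, 0 } -> -125/128
step 9: add B to get RBRRRRRBB; options L={ -1, -63/64, -125/128 } R={ -31/32, -15/16, -7/8, -3/4, -1/2, 0 } -> -249/256
step 10: add R to get RBRRRRRBBR; options L={ -1, -63/64, -125/128 } R={ -249/256, -31/32, -15/16, -7/8, -3/4, -1/2, 0 } -> -499/512
step 11: add R to get RBRRRRRBBRR; options L={ -1, -63/64, -125/128 } R={ -499/512, -249/256, -31/32, -15/16, -7/8, -3/4, -1/2, 0 } -> -999/1024
step 12: add B to get RBRRRRRBBRRB; options L={ -1, -63/64, -125/128, -999/1024 } R={ -499/512, -249/256, -31/32, -15/16, -7/8, -3/4, -1/2, 0 } -> -1997/2048
step 13: add R to get RBRRRRRBBRRBR; options L={ -1, -63/64, -125/128, -999/1024 } R={ -1997/2048, -499/512, -249/256, -31/32, -15/16, -7/8, -3/4, -1/2, 0 } -> -3995/4096
step 14: add B to get RBRRRRRBBRRBRB; options L={ -1, -63/64, -125/128, -999/1024, -3995/4096 } R={ -1997/2048, -499/512, -249/256, -31/32, -15/16, -7/8, -3/4, -1/2, 0 } -> -7989/8192
step 15: add R to get RBRRRRRBBRRBRBR; options L={ -1, -63/64, -125/128, -999/1024, -3995/4096 } R={ -7989/8192, -1997/2048, -499/512, -249/256, -31/32, -15/16, -7/8, -3/4, -1/2, 0 } -> -15979/16384

-15979/16384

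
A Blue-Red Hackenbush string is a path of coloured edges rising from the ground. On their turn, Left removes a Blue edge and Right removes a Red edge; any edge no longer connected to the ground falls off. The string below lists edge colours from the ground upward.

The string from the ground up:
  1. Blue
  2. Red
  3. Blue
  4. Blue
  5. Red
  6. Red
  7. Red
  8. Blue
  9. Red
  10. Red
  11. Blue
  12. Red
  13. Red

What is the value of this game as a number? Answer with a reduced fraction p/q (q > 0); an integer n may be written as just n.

3145/4096

G(B) = { 0 | · } = 1
G(BR) = { 0 | 1 } = 1/2
G(BRB) = { 0 1/2 | 1 } = 3/4
G(BRBB) = { 0 1/2 3/4 | 1 } = 7/8
G(BRBBR) = { 0 1/2 3/4 | 7/8 1 } = 13/16
G(BRBBRR) = { 0 1/2 3/4 | 13/16 7/8 1 } = 25/32
G(BRBBRRR) = { 0 1/2 3/4 | 25/32 13/16 7/8 1 } = 49/64
G(BRBBRRRB) = { 0 1/2 3/4 49/64 | 25/32 13/16 7/8 1 } = 99/128
G(BRBBRRRBR) = { 0 1/2 3/4 49/64 | 99/128 25/32 13/16 7/8 1 } = 197/256
G(BRBBRRRBRR) = { 0 1/2 3/4 49/64 | 197/256 99/128 25/32 13/16 7/8 1 } = 393/512
G(BRBBRRRBRRB) = { 0 1/2 3/4 49/64 393/512 | 197/256 99/128 25/32 13/16 7/8 1 } = 787/1024
G(BRBBRRRBRRBR) = { 0 1/2 3/4 49/64 393/512 | 787/1024 197/256 99/128 25/32 13/16 7/8 1 } = 1573/2048
G(BRBBRRRBRRBRR) = { 0 1/2 3/4 49/64 393/512 | 1573/2048 787/1024 197/256 99/128 25/32 13/16 7/8 1 } = 3145/4096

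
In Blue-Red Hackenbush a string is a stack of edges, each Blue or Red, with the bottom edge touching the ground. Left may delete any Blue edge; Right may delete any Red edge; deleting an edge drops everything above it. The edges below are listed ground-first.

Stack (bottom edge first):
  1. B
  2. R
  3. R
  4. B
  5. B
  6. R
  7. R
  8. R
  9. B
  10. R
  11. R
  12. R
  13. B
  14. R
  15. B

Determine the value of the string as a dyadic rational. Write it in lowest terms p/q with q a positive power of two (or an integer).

6283/16384

Prefix values for B R R B B R R R B R R R B R B via {L|R} + simplicity:
value_1 [B]  L=[0]  R=[(no moves)]  — 1
value_2 [BR]  L=[0]  R=[1]  — 1/2
value_3 [BRR]  L=[0]  R=[1/2, 1]  — 1/4
value_4 [BRRB]  L=[0, 1/4]  R=[1/2, 1]  — 3/8
value_5 [BRRBB]  L=[0, 1/4, 3/8]  R=[1/2, 1]  — 7/16
value_6 [BRRBBR]  L=[0, 1/4, 3/8]  R=[7/16, 1/2, 1]  — 13/32
value_7 [BRRBBRR]  L=[0, 1/4, 3/8]  R=[13/32, 7/16, 1/2, 1]  — 25/64
value_8 [BRRBBRRR]  L=[0, 1/4, 3/8]  R=[25/64, 13/32, 7/16, 1/2, 1]  — 49/128
value_9 [BRRBBRRRB]  L=[0, 1/4, 3/8, 49/128]  R=[25/64, 13/32, 7/16, 1/2, 1]  — 99/256
value_10 [BRRBBRRRBR]  L=[0, 1/4, 3/8, 49/128]  R=[99/256, 25/64, 13/32, 7/16, 1/2, 1]  — 197/512
value_11 [BRRBBRRRBRR]  L=[0, 1/4, 3/8, 49/128]  R=[197/512, 99/256, 25/64, 13/32, 7/16, 1/2, 1]  — 393/1024
value_12 [BRRBBRRRBRRR]  L=[0, 1/4, 3/8, 49/128]  R=[393/1024, 197/512, 99/256, 25/64, 13/32, 7/16, 1/2, 1]  — 785/2048
value_13 [BRRBBRRRBRRRB]  L=[0, 1/4, 3/8, 49/128, 785/2048]  R=[393/1024, 197/512, 99/256, 25/64, 13/32, 7/16, 1/2, 1]  — 1571/4096
value_14 [BRRBBRRRBRRRBR]  L=[0, 1/4, 3/8, 49/128, 785/2048]  R=[1571/4096, 393/1024, 197/512, 99/256, 25/64, 13/32, 7/16, 1/2, 1]  — 3141/8192
value_15 [BRRBBRRRBRRRBRB]  L=[0, 1/4, 3/8, 49/128, 785/2048, 3141/8192]  R=[1571/4096, 393/1024, 197/512, 99/256, 25/64, 13/32, 7/16, 1/2, 1]  — 6283/16384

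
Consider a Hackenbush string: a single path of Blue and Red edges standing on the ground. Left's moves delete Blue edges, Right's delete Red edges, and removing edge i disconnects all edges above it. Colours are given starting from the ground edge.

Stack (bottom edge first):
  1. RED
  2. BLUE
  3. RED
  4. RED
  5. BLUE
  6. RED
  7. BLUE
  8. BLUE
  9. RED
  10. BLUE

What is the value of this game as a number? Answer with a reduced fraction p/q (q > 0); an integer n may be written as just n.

Recurse on prefixes of the 10-edge string RED BLUE RED RED BLUE RED BLUE BLUE RED BLUE:
v(R) = { · | 0 } gives -1
v(RB) = { -1 | 0 } gives -1/2
v(RBR) = { -1 | -1/2; 0 } gives -3/4
v(RBRR) = { -1 | -3/4; -1/2; 0 } gives -7/8
v(RBRRB) = { -1; -7/8 | -3/4; -1/2; 0 } gives -13/16
v(RBRRBR) = { -1; -7/8 | -13/16; -3/4; -1/2; 0 } gives -27/32
v(RBRRBRB) = { -1; -7/8; -27/32 | -13/16; -3/4; -1/2; 0 } gives -53/64
v(RBRRBRBB) = { -1; -7/8; -27/32; -53/64 | -13/16; -3/4; -1/2; 0 } gives -105/128
v(RBRRBRBBR) = { -1; -7/8; -27/32; -53/64 | -105/128; -13/16; -3/4; -1/2; 0 } gives -211/256
v(RBRRBRBBRB) = { -1; -7/8; -27/32; -53/64; -211/256 | -105/128; -13/16; -3/4; -1/2; 0 } gives -421/512

-421/512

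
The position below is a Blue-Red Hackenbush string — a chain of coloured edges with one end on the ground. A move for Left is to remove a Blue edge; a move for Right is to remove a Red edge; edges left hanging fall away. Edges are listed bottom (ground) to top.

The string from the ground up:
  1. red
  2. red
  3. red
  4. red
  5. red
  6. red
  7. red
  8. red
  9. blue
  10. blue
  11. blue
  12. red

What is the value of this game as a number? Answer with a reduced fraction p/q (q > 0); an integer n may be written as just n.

-115/16

r: Left { (no moves) }, Right { 0 } — simplest -1
rr: Left { (no moves) }, Right { -1; 0 } — simplest -2
rrr: Left { (no moves) }, Right { -2; -1; 0 } — simplest -3
rrrr: Left { (no moves) }, Right { -3; -2; -1; 0 } — simplest -4
rrrrr: Left { (no moves) }, Right { -4; -3; -2; -1; 0 } — simplest -5
rrrrrr: Left { (no moves) }, Right { -5; -4; -3; -2; -1; 0 } — simplest -6
rrrrrrr: Left { (no moves) }, Right { -6; -5; -4; -3; -2; -1; 0 } — simplest -7
rrrrrrrr: Left { (no moves) }, Right { -7; -6; -5; -4; -3; -2; -1; 0 } — simplest -8
rrrrrrrrb: Left { -8 }, Right { -7; -6; -5; -4; -3; -2; -1; 0 } — simplest -15/2
rrrrrrrrbb: Left { -8; -15/2 }, Right { -7; -6; -5; -4; -3; -2; -1; 0 } — simplest -29/4
rrrrrrrrbbb: Left { -8; -15/2; -29/4 }, Right { -7; -6; -5; -4; -3; -2; -1; 0 } — simplest -57/8
rrrrrrrrbbbr: Left { -8; -15/2; -29/4 }, Right { -57/8; -7; -6; -5; -4; -3; -2; -1; 0 } — simplest -115/16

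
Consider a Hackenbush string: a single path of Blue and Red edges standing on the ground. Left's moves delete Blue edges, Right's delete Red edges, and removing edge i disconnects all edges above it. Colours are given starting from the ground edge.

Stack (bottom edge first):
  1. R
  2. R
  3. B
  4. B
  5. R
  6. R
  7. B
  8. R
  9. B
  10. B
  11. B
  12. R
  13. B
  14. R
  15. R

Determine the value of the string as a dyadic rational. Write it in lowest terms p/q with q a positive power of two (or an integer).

Recurse on prefixes of the 15-edge string R R B B R R B R B B B R B R R:
R: Left { (no moves) }, Right { 0 } -> simplest -1
RR: Left { (no moves) }, Right { -1 0 } -> simplest -2
RRB: Left { -2 }, Right { -1 0 } -> simplest -3/2
RRBB: Left { -2 -3/2 }, Right { -1 0 } -> simplest -5/4
RRBBR: Left { -2 -3/2 }, Right { -5/4 -1 0 } -> simplest -11/8
RRBBRR: Left { -2 -3/2 }, Right { -11/8 -5/4 -1 0 } -> simplest -23/16
RRBBRRB: Left { -2 -3/2 -23/16 }, Right { -11/8 -5/4 -1 0 } -> simplest -45/32
RRBBRRBR: Left { -2 -3/2 -23/16 }, Right { -45/32 -11/8 -5/4 -1 0 } -> simplest -91/64
RRBBRRBRB: Left { -2 -3/2 -23/16 -91/64 }, Right { -45/32 -11/8 -5/4 -1 0 } -> simplest -181/128
RRBBRRBRBB: Left { -2 -3/2 -23/16 -91/64 -181/128 }, Right { -45/32 -11/8 -5/4 -1 0 } -> simplest -361/256
RRBBRRBRBBB: Left { -2 -3/2 -23/16 -91/64 -181/128 -361/256 }, Right { -45/32 -11/8 -5/4 -1 0 } -> simplest -721/512
RRBBRRBRBBBR: Left { -2 -3/2 -23/16 -91/64 -181/128 -361/256 }, Right { -721/512 -45/32 -11/8 -5/4 -1 0 } -> simplest -1443/1024
RRBBRRBRBBBRB: Left { -2 -3/2 -23/16 -91/64 -181/128 -361/256 -1443/1024 }, Right { -721/512 -45/32 -11/8 -5/4 -1 0 } -> simplest -2885/2048
RRBBRRBRBBBRBR: Left { -2 -3/2 -23/16 -91/64 -181/128 -361/256 -1443/1024 }, Right { -2885/2048 -721/512 -45/32 -11/8 -5/4 -1 0 } -> simplest -5771/4096
RRBBRRBRBBBRBRR: Left { -2 -3/2 -23/16 -91/64 -181/128 -361/256 -1443/1024 }, Right { -5771/4096 -2885/2048 -721/512 -45/32 -11/8 -5/4 -1 0 } -> simplest -11543/8192

-11543/8192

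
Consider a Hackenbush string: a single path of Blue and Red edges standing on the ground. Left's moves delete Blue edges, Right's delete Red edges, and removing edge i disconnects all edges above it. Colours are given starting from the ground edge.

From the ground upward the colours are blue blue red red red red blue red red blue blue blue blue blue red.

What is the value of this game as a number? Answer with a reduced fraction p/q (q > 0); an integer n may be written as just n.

8829/8192

Prefix values for blue blue red red red red blue red red blue blue blue blue blue red via {L|R} + simplicity:
value(b) = { 0 | ∅ } ⇒ 1
value(bb) = { 0,1 | ∅ } ⇒ 2
value(bbr) = { 0,1 | 2 } ⇒ 3/2
value(bbrr) = { 0,1 | 3/2,2 } ⇒ 5/4
value(bbrrr) = { 0,1 | 5/4,3/2,2 } ⇒ 9/8
value(bbrrrr) = { 0,1 | 9/8,5/4,3/2,2 } ⇒ 17/16
value(bbrrrrb) = { 0,1,17/16 | 9/8,5/4,3/2,2 } ⇒ 35/32
value(bbrrrrbr) = { 0,1,17/16 | 35/32,9/8,5/4,3/2,2 } ⇒ 69/64
value(bbrrrrbrr) = { 0,1,17/16 | 69/64,35/32,9/8,5/4,3/2,2 } ⇒ 137/128
value(bbrrrrbrrb) = { 0,1,17/16,137/128 | 69/64,35/32,9/8,5/4,3/2,2 } ⇒ 275/256
value(bbrrrrbrrbb) = { 0,1,17/16,137/128,275/256 | 69/64,35/32,9/8,5/4,3/2,2 } ⇒ 551/512
value(bbrrrrbrrbbb) = { 0,1,17/16,137/128,275/256,551/512 | 69/64,35/32,9/8,5/4,3/2,2 } ⇒ 1103/1024
value(bbrrrrbrrbbbb) = { 0,1,17/16,137/128,275/256,551/512,1103/1024 | 69/64,35/32,9/8,5/4,3/2,2 } ⇒ 2207/2048
value(bbrrrrbrrbbbbb) = { 0,1,17/16,137/128,275/256,551/512,1103/1024,2207/2048 | 69/64,35/32,9/8,5/4,3/2,2 } ⇒ 4415/4096
value(bbrrrrbrrbbbbbr) = { 0,1,17/16,137/128,275/256,551/512,1103/1024,2207/2048 | 4415/4096,69/64,35/32,9/8,5/4,3/2,2 } ⇒ 8829/8192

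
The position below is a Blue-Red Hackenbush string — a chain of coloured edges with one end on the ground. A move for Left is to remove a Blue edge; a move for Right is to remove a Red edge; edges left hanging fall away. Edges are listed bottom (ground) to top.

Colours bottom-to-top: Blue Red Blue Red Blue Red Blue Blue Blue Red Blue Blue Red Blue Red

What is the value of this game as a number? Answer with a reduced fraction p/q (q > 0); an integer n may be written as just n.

v(B) = { 0 | ∅ } — 1
v(BR) = { 0 | 1 } — 1/2
v(BRB) = { 0; 1/2 | 1 } — 3/4
v(BRBR) = { 0; 1/2 | 3/4; 1 } — 5/8
v(BRBRB) = { 0; 1/2; 5/8 | 3/4; 1 } — 11/16
v(BRBRBR) = { 0; 1/2; 5/8 | 11/16; 3/4; 1 } — 21/32
v(BRBRBRB) = { 0; 1/2; 5/8; 21/32 | 11/16; 3/4; 1 } — 43/64
v(BRBRBRBB) = { 0; 1/2; 5/8; 21/32; 43/64 | 11/16; 3/4; 1 } — 87/128
v(BRBRBRBBB) = { 0; 1/2; 5/8; 21/32; 43/64; 87/128 | 11/16; 3/4; 1 } — 175/256
v(BRBRBRBBBR) = { 0; 1/2; 5/8; 21/32; 43/64; 87/128 | 175/256; 11/16; 3/4; 1 } — 349/512
v(BRBRBRBBBRB) = { 0; 1/2; 5/8; 21/32; 43/64; 87/128; 349/512 | 175/256; 11/16; 3/4; 1 } — 699/1024
v(BRBRBRBBBRBB) = { 0; 1/2; 5/8; 21/32; 43/64; 87/128; 349/512; 699/1024 | 175/256; 11/16; 3/4; 1 } — 1399/2048
v(BRBRBRBBBRBBR) = { 0; 1/2; 5/8; 21/32; 43/64; 87/128; 349/512; 699/1024 | 1399/2048; 175/256; 11/16; 3/4; 1 } — 2797/4096
v(BRBRBRBBBRBBRB) = { 0; 1/2; 5/8; 21/32; 43/64; 87/128; 349/512; 699/1024; 2797/4096 | 1399/2048; 175/256; 11/16; 3/4; 1 } — 5595/8192
v(BRBRBRBBBRBBRBR) = { 0; 1/2; 5/8; 21/32; 43/64; 87/128; 349/512; 699/1024; 2797/4096 | 5595/8192; 1399/2048; 175/256; 11/16; 3/4; 1 } — 11189/16384

11189/16384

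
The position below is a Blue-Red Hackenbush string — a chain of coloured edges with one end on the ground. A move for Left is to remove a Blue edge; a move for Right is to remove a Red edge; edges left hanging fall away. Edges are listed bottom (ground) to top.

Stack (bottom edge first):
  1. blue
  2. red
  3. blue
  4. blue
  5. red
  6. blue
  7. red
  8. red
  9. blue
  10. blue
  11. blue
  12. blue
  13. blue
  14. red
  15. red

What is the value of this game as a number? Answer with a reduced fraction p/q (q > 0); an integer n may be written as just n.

13561/16384

edge 1 of 15 (blue): { 0 | ∅ } — 1
edge 2 of 15 (red): { 0 | 1 } — 1/2
edge 3 of 15 (blue): { 0; 1/2 | 1 } — 3/4
edge 4 of 15 (blue): { 0; 1/2; 3/4 | 1 } — 7/8
edge 5 of 15 (red): { 0; 1/2; 3/4 | 7/8; 1 } — 13/16
edge 6 of 15 (blue): { 0; 1/2; 3/4; 13/16 | 7/8; 1 } — 27/32
edge 7 of 15 (red): { 0; 1/2; 3/4; 13/16 | 27/32; 7/8; 1 } — 53/64
edge 8 of 15 (red): { 0; 1/2; 3/4; 13/16 | 53/64; 27/32; 7/8; 1 } — 105/128
edge 9 of 15 (blue): { 0; 1/2; 3/4; 13/16; 105/128 | 53/64; 27/32; 7/8; 1 } — 211/256
edge 10 of 15 (blue): { 0; 1/2; 3/4; 13/16; 105/128; 211/256 | 53/64; 27/32; 7/8; 1 } — 423/512
edge 11 of 15 (blue): { 0; 1/2; 3/4; 13/16; 105/128; 211/256; 423/512 | 53/64; 27/32; 7/8; 1 } — 847/1024
edge 12 of 15 (blue): { 0; 1/2; 3/4; 13/16; 105/128; 211/256; 423/512; 847/1024 | 53/64; 27/32; 7/8; 1 } — 1695/2048
edge 13 of 15 (blue): { 0; 1/2; 3/4; 13/16; 105/128; 211/256; 423/512; 847/1024; 1695/2048 | 53/64; 27/32; 7/8; 1 } — 3391/4096
edge 14 of 15 (red): { 0; 1/2; 3/4; 13/16; 105/128; 211/256; 423/512; 847/1024; 1695/2048 | 3391/4096; 53/64; 27/32; 7/8; 1 } — 6781/8192
edge 15 of 15 (red): { 0; 1/2; 3/4; 13/16; 105/128; 211/256; 423/512; 847/1024; 1695/2048 | 6781/8192; 3391/4096; 53/64; 27/32; 7/8; 1 } — 13561/16384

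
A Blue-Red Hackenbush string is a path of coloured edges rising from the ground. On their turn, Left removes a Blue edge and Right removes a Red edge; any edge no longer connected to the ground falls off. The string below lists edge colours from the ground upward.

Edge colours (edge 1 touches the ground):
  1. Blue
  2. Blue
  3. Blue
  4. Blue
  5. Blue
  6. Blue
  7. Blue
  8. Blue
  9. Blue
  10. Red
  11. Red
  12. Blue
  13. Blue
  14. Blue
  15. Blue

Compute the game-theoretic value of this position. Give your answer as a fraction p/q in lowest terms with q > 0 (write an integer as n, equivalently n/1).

Recurse on prefixes of the 15-edge string Blue Blue Blue Blue Blue Blue Blue Blue Blue Red Red Blue Blue Blue Blue:
1 of 15 · B · max L 0 · min R +∞ -> 1
2 of 15 · BB · max L 1 · min R +∞ -> 2
3 of 15 · BBB · max L 2 · min R +∞ -> 3
4 of 15 · BBBB · max L 3 · min R +∞ -> 4
5 of 15 · BBBBB · max L 4 · min R +∞ -> 5
6 of 15 · BBBBBB · max L 5 · min R +∞ -> 6
7 of 15 · BBBBBBB · max L 6 · min R +∞ -> 7
8 of 15 · BBBBBBBB · max L 7 · min R +∞ -> 8
9 of 15 · BBBBBBBBB · max L 8 · min R +∞ -> 9
10 of 15 · BBBBBBBBBR · max L 8 · min R 9 -> 17/2
11 of 15 · BBBBBBBBBRR · max L 8 · min R 17/2 -> 33/4
12 of 15 · BBBBBBBBBRRB · max L 33/4 · min R 17/2 -> 67/8
13 of 15 · BBBBBBBBBRRBB · max L 67/8 · min R 17/2 -> 135/16
14 of 15 · BBBBBBBBBRRBBB · max L 135/16 · min R 17/2 -> 271/32
15 of 15 · BBBBBBBBBRRBBBB · max L 271/32 · min R 17/2 -> 543/64

543/64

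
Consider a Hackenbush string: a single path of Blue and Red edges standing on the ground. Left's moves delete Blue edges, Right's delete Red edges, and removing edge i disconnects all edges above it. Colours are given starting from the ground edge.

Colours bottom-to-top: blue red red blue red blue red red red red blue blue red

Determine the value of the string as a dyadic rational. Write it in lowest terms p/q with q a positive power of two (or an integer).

G(b) = { 0 | none } ⇒ 1
G(br) = { 0 | 1 } ⇒ 1/2
G(brr) = { 0 | 1/2; 1 } ⇒ 1/4
G(brrb) = { 0; 1/4 | 1/2; 1 } ⇒ 3/8
G(brrbr) = { 0; 1/4 | 3/8; 1/2; 1 } ⇒ 5/16
G(brrbrb) = { 0; 1/4; 5/16 | 3/8; 1/2; 1 } ⇒ 11/32
G(brrbrbr) = { 0; 1/4; 5/16 | 11/32; 3/8; 1/2; 1 } ⇒ 21/64
G(brrbrbrr) = { 0; 1/4; 5/16 | 21/64; 11/32; 3/8; 1/2; 1 } ⇒ 41/128
G(brrbrbrrr) = { 0; 1/4; 5/16 | 41/128; 21/64; 11/32; 3/8; 1/2; 1 } ⇒ 81/256
G(brrbrbrrrr) = { 0; 1/4; 5/16 | 81/256; 41/128; 21/64; 11/32; 3/8; 1/2; 1 } ⇒ 161/512
G(brrbrbrrrrb) = { 0; 1/4; 5/16; 161/512 | 81/256; 41/128; 21/64; 11/32; 3/8; 1/2; 1 } ⇒ 323/1024
G(brrbrbrrrrbb) = { 0; 1/4; 5/16; 161/512; 323/1024 | 81/256; 41/128; 21/64; 11/32; 3/8; 1/2; 1 } ⇒ 647/2048
G(brrbrbrrrrbbr) = { 0; 1/4; 5/16; 161/512; 323/1024 | 647/2048; 81/256; 41/128; 21/64; 11/32; 3/8; 1/2; 1 } ⇒ 1293/4096

1293/4096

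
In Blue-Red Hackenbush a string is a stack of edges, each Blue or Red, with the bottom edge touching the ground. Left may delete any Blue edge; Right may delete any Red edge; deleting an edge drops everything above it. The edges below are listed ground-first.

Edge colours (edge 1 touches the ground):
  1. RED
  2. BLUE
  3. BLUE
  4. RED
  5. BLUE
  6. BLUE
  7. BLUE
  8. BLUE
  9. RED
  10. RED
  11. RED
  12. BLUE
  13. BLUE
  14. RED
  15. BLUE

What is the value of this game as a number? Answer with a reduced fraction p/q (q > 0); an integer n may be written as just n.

Build val(s[:k]) for k = 1..15, string s = RED BLUE BLUE RED BLUE BLUE BLUE BLUE RED RED RED BLUE BLUE RED BLUE.
edge 1 of 15 (RED): { · | 0 } -> -1
edge 2 of 15 (BLUE): { -1 | 0 } -> -1/2
edge 3 of 15 (BLUE): { -1; -1/2 | 0 } -> -1/4
edge 4 of 15 (RED): { -1; -1/2 | -1/4; 0 } -> -3/8
edge 5 of 15 (BLUE): { -1; -1/2; -3/8 | -1/4; 0 } -> -5/16
edge 6 of 15 (BLUE): { -1; -1/2; -3/8; -5/16 | -1/4; 0 } -> -9/32
edge 7 of 15 (BLUE): { -1; -1/2; -3/8; -5/16; -9/32 | -1/4; 0 } -> -17/64
edge 8 of 15 (BLUE): { -1; -1/2; -3/8; -5/16; -9/32; -17/64 | -1/4; 0 } -> -33/128
edge 9 of 15 (RED): { -1; -1/2; -3/8; -5/16; -9/32; -17/64 | -33/128; -1/4; 0 } -> -67/256
edge 10 of 15 (RED): { -1; -1/2; -3/8; -5/16; -9/32; -17/64 | -67/256; -33/128; -1/4; 0 } -> -135/512
edge 11 of 15 (RED): { -1; -1/2; -3/8; -5/16; -9/32; -17/64 | -135/512; -67/256; -33/128; -1/4; 0 } -> -271/1024
edge 12 of 15 (BLUE): { -1; -1/2; -3/8; -5/16; -9/32; -17/64; -271/1024 | -135/512; -67/256; -33/128; -1/4; 0 } -> -541/2048
edge 13 of 15 (BLUE): { -1; -1/2; -3/8; -5/16; -9/32; -17/64; -271/1024; -541/2048 | -135/512; -67/256; -33/128; -1/4; 0 } -> -1081/4096
edge 14 of 15 (RED): { -1; -1/2; -3/8; -5/16; -9/32; -17/64; -271/1024; -541/2048 | -1081/4096; -135/512; -67/256; -33/128; -1/4; 0 } -> -2163/8192
edge 15 of 15 (BLUE): { -1; -1/2; -3/8; -5/16; -9/32; -17/64; -271/1024; -541/2048; -2163/8192 | -1081/4096; -135/512; -67/256; -33/128; -1/4; 0 } -> -4325/16384

-4325/16384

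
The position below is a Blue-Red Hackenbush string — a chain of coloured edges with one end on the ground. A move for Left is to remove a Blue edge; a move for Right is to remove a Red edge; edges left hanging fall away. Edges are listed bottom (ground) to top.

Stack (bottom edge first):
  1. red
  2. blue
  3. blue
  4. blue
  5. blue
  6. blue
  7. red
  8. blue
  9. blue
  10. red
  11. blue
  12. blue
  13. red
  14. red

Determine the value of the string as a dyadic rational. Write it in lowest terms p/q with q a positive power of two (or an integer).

value_1 [r]  L=[none]  R=[0]  => -1
value_2 [rb]  L=[-1]  R=[0]  => -1/2
value_3 [rbb]  L=[-1; -1/2]  R=[0]  => -1/4
value_4 [rbbb]  L=[-1; -1/2; -1/4]  R=[0]  => -1/8
value_5 [rbbbb]  L=[-1; -1/2; -1/4; -1/8]  R=[0]  => -1/16
value_6 [rbbbbb]  L=[-1; -1/2; -1/4; -1/8; -1/16]  R=[0]  => -1/32
value_7 [rbbbbbr]  L=[-1; -1/2; -1/4; -1/8; -1/16]  R=[-1/32; 0]  => -3/64
value_8 [rbbbbbrb]  L=[-1; -1/2; -1/4; -1/8; -1/16; -3/64]  R=[-1/32; 0]  => -5/128
value_9 [rbbbbbrbb]  L=[-1; -1/2; -1/4; -1/8; -1/16; -3/64; -5/128]  R=[-1/32; 0]  => -9/256
value_10 [rbbbbbrbbr]  L=[-1; -1/2; -1/4; -1/8; -1/16; -3/64; -5/128]  R=[-9/256; -1/32; 0]  => -19/512
value_11 [rbbbbbrbbrb]  L=[-1; -1/2; -1/4; -1/8; -1/16; -3/64; -5/128; -19/512]  R=[-9/256; -1/32; 0]  => -37/1024
value_12 [rbbbbbrbbrbb]  L=[-1; -1/2; -1/4; -1/8; -1/16; -3/64; -5/128; -19/512; -37/1024]  R=[-9/256; -1/32; 0]  => -73/2048
value_13 [rbbbbbrbbrbbr]  L=[-1; -1/2; -1/4; -1/8; -1/16; -3/64; -5/128; -19/512; -37/1024]  R=[-73/2048; -9/256; -1/32; 0]  => -147/4096
value_14 [rbbbbbrbbrbbrr]  L=[-1; -1/2; -1/4; -1/8; -1/16; -3/64; -5/128; -19/512; -37/1024]  R=[-147/4096; -73/2048; -9/256; -1/32; 0]  => -295/8192

-295/8192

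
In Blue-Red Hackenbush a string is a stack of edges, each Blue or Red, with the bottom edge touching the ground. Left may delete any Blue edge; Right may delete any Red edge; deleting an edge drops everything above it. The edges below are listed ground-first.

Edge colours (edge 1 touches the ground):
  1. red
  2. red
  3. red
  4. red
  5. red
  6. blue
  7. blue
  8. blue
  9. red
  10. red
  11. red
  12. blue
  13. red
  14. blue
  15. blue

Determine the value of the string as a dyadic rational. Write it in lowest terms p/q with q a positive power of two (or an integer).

-4329/1024

r: Left { — }, Right { 0 } so simplest -1
rr: Left { — }, Right { -1, 0 } so simplest -2
rrr: Left { — }, Right { -2, -1, 0 } so simplest -3
rrrr: Left { — }, Right { -3, -2, -1, 0 } so simplest -4
rrrrr: Left { — }, Right { -4, -3, -2, -1, 0 } so simplest -5
rrrrrb: Left { -5 }, Right { -4, -3, -2, -1, 0 } so simplest -9/2
rrrrrbb: Left { -5, -9/2 }, Right { -4, -3, -2, -1, 0 } so simplest -17/4
rrrrrbbb: Left { -5, -9/2, -17/4 }, Right { -4, -3, -2, -1, 0 } so simplest -33/8
rrrrrbbbr: Left { -5, -9/2, -17/4 }, Right { -33/8, -4, -3, -2, -1, 0 } so simplest -67/16
rrrrrbbbrr: Left { -5, -9/2, -17/4 }, Right { -67/16, -33/8, -4, -3, -2, -1, 0 } so simplest -135/32
rrrrrbbbrrr: Left { -5, -9/2, -17/4 }, Right { -135/32, -67/16, -33/8, -4, -3, -2, -1, 0 } so simplest -271/64
rrrrrbbbrrrb: Left { -5, -9/2, -17/4, -271/64 }, Right { -135/32, -67/16, -33/8, -4, -3, -2, -1, 0 } so simplest -541/128
rrrrrbbbrrrbr: Left { -5, -9/2, -17/4, -271/64 }, Right { -541/128, -135/32, -67/16, -33/8, -4, -3, -2, -1, 0 } so simplest -1083/256
rrrrrbbbrrrbrb: Left { -5, -9/2, -17/4, -271/64, -1083/256 }, Right { -541/128, -135/32, -67/16, -33/8, -4, -3, -2, -1, 0 } so simplest -2165/512
rrrrrbbbrrrbrbb: Left { -5, -9/2, -17/4, -271/64, -1083/256, -2165/512 }, Right { -541/128, -135/32, -67/16, -33/8, -4, -3, -2, -1, 0 } so simplest -4329/1024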